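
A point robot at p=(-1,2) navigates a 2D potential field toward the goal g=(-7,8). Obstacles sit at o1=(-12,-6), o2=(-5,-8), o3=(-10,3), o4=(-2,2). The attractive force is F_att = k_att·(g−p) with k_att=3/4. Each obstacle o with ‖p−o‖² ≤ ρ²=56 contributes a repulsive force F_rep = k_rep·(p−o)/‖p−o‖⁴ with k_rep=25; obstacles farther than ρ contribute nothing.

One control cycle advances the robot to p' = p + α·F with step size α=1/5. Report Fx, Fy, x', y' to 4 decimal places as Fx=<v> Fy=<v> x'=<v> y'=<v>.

F_att = 3/4·(g−p) = 3/4·(-6,6) = (-4.5000,4.5000)
o1: d²=185 > ρ²=56 → inactive
o2: d²=116 > ρ²=56 → inactive
o3: d²=82 > ρ²=56 → inactive
o4: d²=1 ≤ ρ²=56; F_rep = 25·(1,0)/1² = (25.0000,0.0000)
F = F_att + ΣF_rep = (20.5000,4.5000)
p' = p + 1/5·F = (3.1000,2.9000)

Fx=20.5000 Fy=4.5000 x'=3.1000 y'=2.9000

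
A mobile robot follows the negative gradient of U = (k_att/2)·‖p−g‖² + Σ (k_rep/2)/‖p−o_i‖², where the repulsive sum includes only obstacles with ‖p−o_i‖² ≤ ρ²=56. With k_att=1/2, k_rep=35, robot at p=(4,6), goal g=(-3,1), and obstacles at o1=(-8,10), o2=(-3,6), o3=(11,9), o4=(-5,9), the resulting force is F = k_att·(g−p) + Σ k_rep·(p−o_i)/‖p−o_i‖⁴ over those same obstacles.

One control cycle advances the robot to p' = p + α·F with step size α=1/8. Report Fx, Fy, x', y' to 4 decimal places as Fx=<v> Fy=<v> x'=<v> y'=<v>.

Fx=-3.3980 Fy=-2.5000 x'=3.5753 y'=5.6875

F_att = 1/2·(g−p) = 1/2·(-7,-5) = (-3.5000,-2.5000)
o1: d²=160 > ρ²=56 → inactive
o2: d²=49 ≤ ρ²=56; F_rep = 35·(7,0)/49² = (0.1020,0.0000)
o3: d²=58 > ρ²=56 → inactive
o4: d²=90 > ρ²=56 → inactive
F = F_att + ΣF_rep = (-3.3980,-2.5000)
p' = p + 1/8·F = (3.5753,5.6875)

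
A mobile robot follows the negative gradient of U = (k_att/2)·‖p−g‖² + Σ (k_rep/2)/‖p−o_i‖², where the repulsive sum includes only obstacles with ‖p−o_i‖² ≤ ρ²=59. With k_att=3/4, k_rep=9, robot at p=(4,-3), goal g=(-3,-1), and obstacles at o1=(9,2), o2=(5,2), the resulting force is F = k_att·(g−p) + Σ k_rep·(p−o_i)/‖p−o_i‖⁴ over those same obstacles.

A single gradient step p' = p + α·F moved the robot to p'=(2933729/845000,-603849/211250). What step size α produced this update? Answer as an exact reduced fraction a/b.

α = 1/10

F_att = 3/4·(g−p) = 3/4·(-7,2) = (-5.2500,1.5000)
o1: d²=50 ≤ ρ²=59; F_rep = 9·(-5,-5)/50² = (-0.0180,-0.0180)
o2: d²=26 ≤ ρ²=59; F_rep = 9·(-1,-5)/26² = (-0.0133,-0.0666)
F = F_att + ΣF_rep = (-5.2813,1.4154)
Δp = p'−p = (-0.5281,0.1415); α = Δx/Fx = (-446271/845000) / (-446271/84500) = 1/10
check: Δy/Fy = (29901/211250) / (29901/21125) = 1/10 ✓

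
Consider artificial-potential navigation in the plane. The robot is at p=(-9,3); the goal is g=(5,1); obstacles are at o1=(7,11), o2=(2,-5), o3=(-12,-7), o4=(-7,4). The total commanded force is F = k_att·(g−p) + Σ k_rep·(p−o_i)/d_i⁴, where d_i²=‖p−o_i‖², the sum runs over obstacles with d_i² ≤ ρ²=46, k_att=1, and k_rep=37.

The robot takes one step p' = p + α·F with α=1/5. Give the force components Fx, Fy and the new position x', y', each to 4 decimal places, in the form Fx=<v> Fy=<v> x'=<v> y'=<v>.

F_att = 1·(g−p) = 1·(14,-2) = (14.0000,-2.0000)
o1: d²=320 > ρ²=46 → inactive
o2: d²=185 > ρ²=46 → inactive
o3: d²=109 > ρ²=46 → inactive
o4: d²=5 ≤ ρ²=46; F_rep = 37·(-2,-1)/5² = (-2.9600,-1.4800)
F = F_att + ΣF_rep = (11.0400,-3.4800)
p' = p + 1/5·F = (-6.7920,2.3040)

Fx=11.0400 Fy=-3.4800 x'=-6.7920 y'=2.3040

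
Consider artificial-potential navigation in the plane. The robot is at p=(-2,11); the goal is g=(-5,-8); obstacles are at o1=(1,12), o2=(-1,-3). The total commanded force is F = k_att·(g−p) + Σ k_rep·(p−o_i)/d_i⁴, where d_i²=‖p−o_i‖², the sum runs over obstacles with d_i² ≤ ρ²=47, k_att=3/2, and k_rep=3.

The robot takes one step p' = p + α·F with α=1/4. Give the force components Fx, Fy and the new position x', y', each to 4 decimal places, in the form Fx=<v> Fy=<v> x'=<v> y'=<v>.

F_att = 3/2·(g−p) = 3/2·(-3,-19) = (-4.5000,-28.5000)
o1: d²=10 ≤ ρ²=47; F_rep = 3·(-3,-1)/10² = (-0.0900,-0.0300)
o2: d²=197 > ρ²=47 → inactive
F = F_att + ΣF_rep = (-4.5900,-28.5300)
p' = p + 1/4·F = (-3.1475,3.8675)

Fx=-4.5900 Fy=-28.5300 x'=-3.1475 y'=3.8675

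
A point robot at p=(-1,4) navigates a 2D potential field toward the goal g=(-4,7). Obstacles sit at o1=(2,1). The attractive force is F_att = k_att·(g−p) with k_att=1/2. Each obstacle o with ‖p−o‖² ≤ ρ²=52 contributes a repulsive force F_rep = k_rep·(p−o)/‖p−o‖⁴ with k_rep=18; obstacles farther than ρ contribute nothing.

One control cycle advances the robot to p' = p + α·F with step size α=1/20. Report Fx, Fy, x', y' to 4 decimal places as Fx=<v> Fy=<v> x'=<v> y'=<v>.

Fx=-1.6667 Fy=1.6667 x'=-1.0833 y'=4.0833

F_att = 1/2·(g−p) = 1/2·(-3,3) = (-1.5000,1.5000)
o1: d²=18 ≤ ρ²=52; F_rep = 18·(-3,3)/18² = (-0.1667,0.1667)
F = F_att + ΣF_rep = (-1.6667,1.6667)
p' = p + 1/20·F = (-1.0833,4.0833)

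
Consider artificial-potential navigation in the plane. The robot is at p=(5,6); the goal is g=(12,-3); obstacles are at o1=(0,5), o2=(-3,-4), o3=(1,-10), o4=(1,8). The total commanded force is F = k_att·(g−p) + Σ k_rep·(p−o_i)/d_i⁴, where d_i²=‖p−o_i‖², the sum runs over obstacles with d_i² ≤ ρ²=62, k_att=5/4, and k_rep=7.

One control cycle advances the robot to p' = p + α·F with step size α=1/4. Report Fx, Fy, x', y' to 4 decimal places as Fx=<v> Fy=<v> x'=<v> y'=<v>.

Fx=8.8718 Fy=-11.2746 x'=7.2179 y'=3.1813

F_att = 5/4·(g−p) = 5/4·(7,-9) = (8.7500,-11.2500)
o1: d²=26 ≤ ρ²=62; F_rep = 7·(5,1)/26² = (0.0518,0.0104)
o2: d²=164 > ρ²=62 → inactive
o3: d²=272 > ρ²=62 → inactive
o4: d²=20 ≤ ρ²=62; F_rep = 7·(4,-2)/20² = (0.0700,-0.0350)
F = F_att + ΣF_rep = (8.8718,-11.2746)
p' = p + 1/4·F = (7.2179,3.1813)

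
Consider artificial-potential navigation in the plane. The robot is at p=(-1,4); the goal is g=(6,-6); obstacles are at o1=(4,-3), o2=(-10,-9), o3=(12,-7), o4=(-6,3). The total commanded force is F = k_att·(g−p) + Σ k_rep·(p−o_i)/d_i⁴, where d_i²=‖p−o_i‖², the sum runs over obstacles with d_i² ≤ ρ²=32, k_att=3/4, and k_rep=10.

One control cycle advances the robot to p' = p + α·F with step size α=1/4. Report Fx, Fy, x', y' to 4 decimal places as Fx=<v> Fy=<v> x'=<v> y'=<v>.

Fx=5.3240 Fy=-7.4852 x'=0.3310 y'=2.1287

F_att = 3/4·(g−p) = 3/4·(7,-10) = (5.2500,-7.5000)
o1: d²=74 > ρ²=32 → inactive
o2: d²=250 > ρ²=32 → inactive
o3: d²=290 > ρ²=32 → inactive
o4: d²=26 ≤ ρ²=32; F_rep = 10·(5,1)/26² = (0.0740,0.0148)
F = F_att + ΣF_rep = (5.3240,-7.4852)
p' = p + 1/4·F = (0.3310,2.1287)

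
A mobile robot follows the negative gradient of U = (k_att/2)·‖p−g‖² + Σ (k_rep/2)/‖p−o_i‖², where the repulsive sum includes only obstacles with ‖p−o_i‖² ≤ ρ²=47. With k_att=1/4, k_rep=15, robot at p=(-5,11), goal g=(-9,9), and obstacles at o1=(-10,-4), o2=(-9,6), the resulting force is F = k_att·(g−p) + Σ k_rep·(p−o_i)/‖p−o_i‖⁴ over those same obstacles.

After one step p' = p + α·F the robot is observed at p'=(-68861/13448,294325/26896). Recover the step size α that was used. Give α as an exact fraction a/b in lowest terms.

F_att = 1/4·(g−p) = 1/4·(-4,-2) = (-1.0000,-0.5000)
o1: d²=250 > ρ²=47 → inactive
o2: d²=41 ≤ ρ²=47; F_rep = 15·(4,5)/41² = (0.0357,0.0446)
F = F_att + ΣF_rep = (-0.9643,-0.4554)
Δp = p'−p = (-0.1205,-0.0569); α = Δx/Fx = (-1621/13448) / (-1621/1681) = 1/8
check: Δy/Fy = (-1531/26896) / (-1531/3362) = 1/8 ✓

α = 1/8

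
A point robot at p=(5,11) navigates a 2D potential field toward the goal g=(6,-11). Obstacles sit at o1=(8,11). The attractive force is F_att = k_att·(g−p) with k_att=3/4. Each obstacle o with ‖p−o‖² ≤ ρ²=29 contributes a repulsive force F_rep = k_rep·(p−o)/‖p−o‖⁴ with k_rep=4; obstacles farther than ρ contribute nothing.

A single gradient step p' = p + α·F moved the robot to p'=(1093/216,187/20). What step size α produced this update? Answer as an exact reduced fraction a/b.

F_att = 3/4·(g−p) = 3/4·(1,-22) = (0.7500,-16.5000)
o1: d²=9 ≤ ρ²=29; F_rep = 4·(-3,0)/9² = (-0.1481,0.0000)
F = F_att + ΣF_rep = (0.6019,-16.5000)
Δp = p'−p = (0.0602,-1.6500); α = Δx/Fx = (13/216) / (65/108) = 1/10
check: Δy/Fy = (-33/20) / (-33/2) = 1/10 ✓

α = 1/10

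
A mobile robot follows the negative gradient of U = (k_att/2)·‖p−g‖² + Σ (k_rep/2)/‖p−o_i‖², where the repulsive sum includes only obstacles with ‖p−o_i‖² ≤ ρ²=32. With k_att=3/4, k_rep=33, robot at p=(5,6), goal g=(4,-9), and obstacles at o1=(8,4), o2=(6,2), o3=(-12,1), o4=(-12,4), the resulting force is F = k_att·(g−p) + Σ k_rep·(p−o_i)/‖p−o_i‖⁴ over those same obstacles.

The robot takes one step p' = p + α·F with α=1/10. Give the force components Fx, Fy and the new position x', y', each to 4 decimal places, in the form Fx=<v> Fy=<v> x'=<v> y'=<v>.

F_att = 3/4·(g−p) = 3/4·(-1,-15) = (-0.7500,-11.2500)
o1: d²=13 ≤ ρ²=32; F_rep = 33·(-3,2)/13² = (-0.5858,0.3905)
o2: d²=17 ≤ ρ²=32; F_rep = 33·(-1,4)/17² = (-0.1142,0.4567)
o3: d²=314 > ρ²=32 → inactive
o4: d²=293 > ρ²=32 → inactive
F = F_att + ΣF_rep = (-1.4500,-10.4027)
p' = p + 1/10·F = (4.8550,4.9597)

Fx=-1.4500 Fy=-10.4027 x'=4.8550 y'=4.9597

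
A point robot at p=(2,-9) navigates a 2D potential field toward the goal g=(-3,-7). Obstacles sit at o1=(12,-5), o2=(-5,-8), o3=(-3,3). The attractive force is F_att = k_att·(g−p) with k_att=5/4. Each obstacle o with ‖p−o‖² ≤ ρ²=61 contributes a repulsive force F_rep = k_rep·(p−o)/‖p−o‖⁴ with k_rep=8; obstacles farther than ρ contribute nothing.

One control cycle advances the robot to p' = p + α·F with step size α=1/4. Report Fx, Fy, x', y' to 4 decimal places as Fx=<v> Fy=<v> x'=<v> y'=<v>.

F_att = 5/4·(g−p) = 5/4·(-5,2) = (-6.2500,2.5000)
o1: d²=116 > ρ²=61 → inactive
o2: d²=50 ≤ ρ²=61; F_rep = 8·(7,-1)/50² = (0.0224,-0.0032)
o3: d²=169 > ρ²=61 → inactive
F = F_att + ΣF_rep = (-6.2276,2.4968)
p' = p + 1/4·F = (0.4431,-8.3758)

Fx=-6.2276 Fy=2.4968 x'=0.4431 y'=-8.3758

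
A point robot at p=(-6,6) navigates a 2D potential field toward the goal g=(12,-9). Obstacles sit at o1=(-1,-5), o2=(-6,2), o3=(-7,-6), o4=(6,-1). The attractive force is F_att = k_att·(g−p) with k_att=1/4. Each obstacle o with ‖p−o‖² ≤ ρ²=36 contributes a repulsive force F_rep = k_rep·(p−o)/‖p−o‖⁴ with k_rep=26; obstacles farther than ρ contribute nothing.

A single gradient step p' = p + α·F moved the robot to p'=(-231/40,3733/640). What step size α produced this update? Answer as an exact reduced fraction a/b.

F_att = 1/4·(g−p) = 1/4·(18,-15) = (4.5000,-3.7500)
o1: d²=146 > ρ²=36 → inactive
o2: d²=16 ≤ ρ²=36; F_rep = 26·(0,4)/16² = (0.0000,0.4062)
o3: d²=145 > ρ²=36 → inactive
o4: d²=193 > ρ²=36 → inactive
F = F_att + ΣF_rep = (4.5000,-3.3438)
Δp = p'−p = (0.2250,-0.1672); α = Δx/Fx = (9/40) / (9/2) = 1/20
check: Δy/Fy = (-107/640) / (-107/32) = 1/20 ✓

α = 1/20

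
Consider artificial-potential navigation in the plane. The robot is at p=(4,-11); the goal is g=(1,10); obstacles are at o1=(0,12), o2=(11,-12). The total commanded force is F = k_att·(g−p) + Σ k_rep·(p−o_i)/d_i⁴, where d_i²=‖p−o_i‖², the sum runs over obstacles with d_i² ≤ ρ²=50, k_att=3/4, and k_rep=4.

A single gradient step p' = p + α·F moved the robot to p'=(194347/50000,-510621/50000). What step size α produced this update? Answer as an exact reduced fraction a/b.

F_att = 3/4·(g−p) = 3/4·(-3,21) = (-2.2500,15.7500)
o1: d²=545 > ρ²=50 → inactive
o2: d²=50 ≤ ρ²=50; F_rep = 4·(-7,1)/50² = (-0.0112,0.0016)
F = F_att + ΣF_rep = (-2.2612,15.7516)
Δp = p'−p = (-0.1131,0.7876); α = Δx/Fx = (-5653/50000) / (-5653/2500) = 1/20
check: Δy/Fy = (39379/50000) / (39379/2500) = 1/20 ✓

α = 1/20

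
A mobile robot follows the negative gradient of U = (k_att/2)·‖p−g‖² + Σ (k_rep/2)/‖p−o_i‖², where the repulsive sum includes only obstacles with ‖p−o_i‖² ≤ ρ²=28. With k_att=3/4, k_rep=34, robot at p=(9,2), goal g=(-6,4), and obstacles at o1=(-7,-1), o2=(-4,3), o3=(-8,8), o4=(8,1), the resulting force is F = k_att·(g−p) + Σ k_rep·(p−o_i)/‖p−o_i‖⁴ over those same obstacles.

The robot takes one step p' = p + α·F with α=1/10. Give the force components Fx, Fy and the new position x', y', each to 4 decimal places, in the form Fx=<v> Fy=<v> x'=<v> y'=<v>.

F_att = 3/4·(g−p) = 3/4·(-15,2) = (-11.2500,1.5000)
o1: d²=265 > ρ²=28 → inactive
o2: d²=170 > ρ²=28 → inactive
o3: d²=325 > ρ²=28 → inactive
o4: d²=2 ≤ ρ²=28; F_rep = 34·(1,1)/2² = (8.5000,8.5000)
F = F_att + ΣF_rep = (-2.7500,10.0000)
p' = p + 1/10·F = (8.7250,3.0000)

Fx=-2.7500 Fy=10.0000 x'=8.7250 y'=3.0000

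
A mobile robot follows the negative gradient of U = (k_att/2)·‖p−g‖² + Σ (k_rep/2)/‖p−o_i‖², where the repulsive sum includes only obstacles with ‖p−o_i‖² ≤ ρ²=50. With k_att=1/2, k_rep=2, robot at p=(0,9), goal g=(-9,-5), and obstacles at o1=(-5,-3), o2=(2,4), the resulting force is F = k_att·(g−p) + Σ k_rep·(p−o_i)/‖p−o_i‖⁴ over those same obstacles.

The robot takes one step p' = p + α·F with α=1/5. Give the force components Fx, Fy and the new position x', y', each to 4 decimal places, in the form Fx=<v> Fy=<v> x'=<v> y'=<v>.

Fx=-4.5048 Fy=-6.9881 x'=-0.9010 y'=7.6024

F_att = 1/2·(g−p) = 1/2·(-9,-14) = (-4.5000,-7.0000)
o1: d²=169 > ρ²=50 → inactive
o2: d²=29 ≤ ρ²=50; F_rep = 2·(-2,5)/29² = (-0.0048,0.0119)
F = F_att + ΣF_rep = (-4.5048,-6.9881)
p' = p + 1/5·F = (-0.9010,7.6024)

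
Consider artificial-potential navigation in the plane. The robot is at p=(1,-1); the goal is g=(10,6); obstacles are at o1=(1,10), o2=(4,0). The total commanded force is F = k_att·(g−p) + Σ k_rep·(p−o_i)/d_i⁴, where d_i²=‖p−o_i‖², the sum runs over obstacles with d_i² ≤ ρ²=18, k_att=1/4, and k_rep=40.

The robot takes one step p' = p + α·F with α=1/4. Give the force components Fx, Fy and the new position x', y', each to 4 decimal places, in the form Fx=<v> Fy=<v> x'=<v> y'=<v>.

F_att = 1/4·(g−p) = 1/4·(9,7) = (2.2500,1.7500)
o1: d²=121 > ρ²=18 → inactive
o2: d²=10 ≤ ρ²=18; F_rep = 40·(-3,-1)/10² = (-1.2000,-0.4000)
F = F_att + ΣF_rep = (1.0500,1.3500)
p' = p + 1/4·F = (1.2625,-0.6625)

Fx=1.0500 Fy=1.3500 x'=1.2625 y'=-0.6625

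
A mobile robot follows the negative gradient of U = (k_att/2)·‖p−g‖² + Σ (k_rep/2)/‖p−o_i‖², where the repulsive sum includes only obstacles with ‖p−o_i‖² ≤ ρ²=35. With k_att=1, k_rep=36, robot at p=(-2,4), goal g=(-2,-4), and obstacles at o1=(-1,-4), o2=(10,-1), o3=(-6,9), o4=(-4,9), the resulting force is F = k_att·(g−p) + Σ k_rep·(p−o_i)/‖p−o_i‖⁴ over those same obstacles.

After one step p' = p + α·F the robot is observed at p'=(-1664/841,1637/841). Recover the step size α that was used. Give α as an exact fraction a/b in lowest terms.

F_att = 1·(g−p) = 1·(0,-8) = (0.0000,-8.0000)
o1: d²=65 > ρ²=35 → inactive
o2: d²=169 > ρ²=35 → inactive
o3: d²=41 > ρ²=35 → inactive
o4: d²=29 ≤ ρ²=35; F_rep = 36·(2,-5)/29² = (0.0856,-0.2140)
F = F_att + ΣF_rep = (0.0856,-8.2140)
Δp = p'−p = (0.0214,-2.0535); α = Δx/Fx = (18/841) / (72/841) = 1/4
check: Δy/Fy = (-1727/841) / (-6908/841) = 1/4 ✓

α = 1/4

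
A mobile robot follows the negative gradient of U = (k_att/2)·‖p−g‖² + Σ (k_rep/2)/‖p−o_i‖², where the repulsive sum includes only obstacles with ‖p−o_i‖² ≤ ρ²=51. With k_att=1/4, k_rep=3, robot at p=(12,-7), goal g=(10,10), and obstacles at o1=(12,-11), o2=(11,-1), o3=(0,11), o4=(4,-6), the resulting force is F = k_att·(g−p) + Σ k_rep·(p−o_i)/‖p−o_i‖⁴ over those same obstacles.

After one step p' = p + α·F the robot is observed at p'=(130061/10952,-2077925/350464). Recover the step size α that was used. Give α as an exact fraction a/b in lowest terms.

α = 1/4

F_att = 1/4·(g−p) = 1/4·(-2,17) = (-0.5000,4.2500)
o1: d²=16 ≤ ρ²=51; F_rep = 3·(0,4)/16² = (0.0000,0.0469)
o2: d²=37 ≤ ρ²=51; F_rep = 3·(1,-6)/37² = (0.0022,-0.0131)
o3: d²=468 > ρ²=51 → inactive
o4: d²=65 > ρ²=51 → inactive
F = F_att + ΣF_rep = (-0.4978,4.2837)
Δp = p'−p = (-0.1245,1.0709); α = Δx/Fx = (-1363/10952) / (-1363/2738) = 1/4
check: Δy/Fy = (375323/350464) / (375323/87616) = 1/4 ✓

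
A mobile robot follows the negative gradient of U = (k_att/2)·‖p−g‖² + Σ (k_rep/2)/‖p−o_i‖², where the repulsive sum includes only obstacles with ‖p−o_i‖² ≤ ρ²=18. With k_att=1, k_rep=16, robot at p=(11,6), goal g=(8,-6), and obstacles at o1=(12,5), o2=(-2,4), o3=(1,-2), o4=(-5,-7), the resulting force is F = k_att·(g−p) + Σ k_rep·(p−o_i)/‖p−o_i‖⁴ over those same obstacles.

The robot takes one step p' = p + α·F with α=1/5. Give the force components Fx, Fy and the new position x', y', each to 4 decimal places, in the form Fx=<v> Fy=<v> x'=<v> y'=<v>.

Fx=-7.0000 Fy=-8.0000 x'=9.6000 y'=4.4000

F_att = 1·(g−p) = 1·(-3,-12) = (-3.0000,-12.0000)
o1: d²=2 ≤ ρ²=18; F_rep = 16·(-1,1)/2² = (-4.0000,4.0000)
o2: d²=173 > ρ²=18 → inactive
o3: d²=164 > ρ²=18 → inactive
o4: d²=425 > ρ²=18 → inactive
F = F_att + ΣF_rep = (-7.0000,-8.0000)
p' = p + 1/5·F = (9.6000,4.4000)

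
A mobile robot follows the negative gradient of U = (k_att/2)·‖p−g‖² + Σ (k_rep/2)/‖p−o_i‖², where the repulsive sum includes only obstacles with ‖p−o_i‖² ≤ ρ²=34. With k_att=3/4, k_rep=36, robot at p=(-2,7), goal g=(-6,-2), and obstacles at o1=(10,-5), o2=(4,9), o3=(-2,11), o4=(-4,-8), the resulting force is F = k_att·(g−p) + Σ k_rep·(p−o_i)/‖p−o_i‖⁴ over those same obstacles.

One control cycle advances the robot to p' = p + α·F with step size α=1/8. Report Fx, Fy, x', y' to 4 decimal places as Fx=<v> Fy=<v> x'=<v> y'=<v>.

Fx=-3.0000 Fy=-7.3125 x'=-2.3750 y'=6.0859

F_att = 3/4·(g−p) = 3/4·(-4,-9) = (-3.0000,-6.7500)
o1: d²=288 > ρ²=34 → inactive
o2: d²=40 > ρ²=34 → inactive
o3: d²=16 ≤ ρ²=34; F_rep = 36·(0,-4)/16² = (0.0000,-0.5625)
o4: d²=229 > ρ²=34 → inactive
F = F_att + ΣF_rep = (-3.0000,-7.3125)
p' = p + 1/8·F = (-2.3750,6.0859)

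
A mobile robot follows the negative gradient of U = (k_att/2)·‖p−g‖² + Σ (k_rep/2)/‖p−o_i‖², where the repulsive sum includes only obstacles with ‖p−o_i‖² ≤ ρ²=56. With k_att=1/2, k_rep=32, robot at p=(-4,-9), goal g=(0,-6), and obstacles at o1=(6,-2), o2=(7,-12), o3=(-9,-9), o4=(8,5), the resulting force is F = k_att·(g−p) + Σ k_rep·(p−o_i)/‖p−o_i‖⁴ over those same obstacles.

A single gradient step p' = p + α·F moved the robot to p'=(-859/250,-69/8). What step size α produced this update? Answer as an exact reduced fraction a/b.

F_att = 1/2·(g−p) = 1/2·(4,3) = (2.0000,1.5000)
o1: d²=149 > ρ²=56 → inactive
o2: d²=130 > ρ²=56 → inactive
o3: d²=25 ≤ ρ²=56; F_rep = 32·(5,0)/25² = (0.2560,0.0000)
o4: d²=340 > ρ²=56 → inactive
F = F_att + ΣF_rep = (2.2560,1.5000)
Δp = p'−p = (0.5640,0.3750); α = Δx/Fx = (141/250) / (282/125) = 1/4
check: Δy/Fy = (3/8) / (3/2) = 1/4 ✓

α = 1/4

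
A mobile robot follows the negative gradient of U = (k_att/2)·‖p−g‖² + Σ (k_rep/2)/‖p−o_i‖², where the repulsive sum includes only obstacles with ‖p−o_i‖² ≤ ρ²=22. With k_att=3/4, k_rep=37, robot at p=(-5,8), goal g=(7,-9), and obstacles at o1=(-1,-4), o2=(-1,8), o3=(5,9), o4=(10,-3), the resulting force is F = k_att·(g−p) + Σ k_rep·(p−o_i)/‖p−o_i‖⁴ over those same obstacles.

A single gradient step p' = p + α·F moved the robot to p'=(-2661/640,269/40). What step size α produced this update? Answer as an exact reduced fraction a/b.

α = 1/10

F_att = 3/4·(g−p) = 3/4·(12,-17) = (9.0000,-12.7500)
o1: d²=160 > ρ²=22 → inactive
o2: d²=16 ≤ ρ²=22; F_rep = 37·(-4,0)/16² = (-0.5781,0.0000)
o3: d²=101 > ρ²=22 → inactive
o4: d²=346 > ρ²=22 → inactive
F = F_att + ΣF_rep = (8.4219,-12.7500)
Δp = p'−p = (0.8422,-1.2750); α = Δx/Fx = (539/640) / (539/64) = 1/10
check: Δy/Fy = (-51/40) / (-51/4) = 1/10 ✓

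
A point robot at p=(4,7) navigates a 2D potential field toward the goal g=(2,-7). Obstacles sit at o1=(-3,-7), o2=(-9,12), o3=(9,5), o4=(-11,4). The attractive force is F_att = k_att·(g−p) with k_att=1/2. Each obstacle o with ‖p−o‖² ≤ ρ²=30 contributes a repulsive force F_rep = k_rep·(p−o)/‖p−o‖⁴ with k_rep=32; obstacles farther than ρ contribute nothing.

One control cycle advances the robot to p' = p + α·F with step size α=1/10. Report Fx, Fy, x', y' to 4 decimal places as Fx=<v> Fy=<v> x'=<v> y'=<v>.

F_att = 1/2·(g−p) = 1/2·(-2,-14) = (-1.0000,-7.0000)
o1: d²=245 > ρ²=30 → inactive
o2: d²=194 > ρ²=30 → inactive
o3: d²=29 ≤ ρ²=30; F_rep = 32·(-5,2)/29² = (-0.1902,0.0761)
o4: d²=234 > ρ²=30 → inactive
F = F_att + ΣF_rep = (-1.1902,-6.9239)
p' = p + 1/10·F = (3.8810,6.3076)

Fx=-1.1902 Fy=-6.9239 x'=3.8810 y'=6.3076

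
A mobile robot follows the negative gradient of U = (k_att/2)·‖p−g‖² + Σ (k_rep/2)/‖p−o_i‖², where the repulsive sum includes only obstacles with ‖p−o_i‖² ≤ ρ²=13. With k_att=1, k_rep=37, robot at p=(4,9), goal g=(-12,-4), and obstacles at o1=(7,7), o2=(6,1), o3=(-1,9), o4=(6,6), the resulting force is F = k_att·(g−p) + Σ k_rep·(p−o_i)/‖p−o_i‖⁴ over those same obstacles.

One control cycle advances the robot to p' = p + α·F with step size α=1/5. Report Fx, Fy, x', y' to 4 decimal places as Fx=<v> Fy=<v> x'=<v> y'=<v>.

F_att = 1·(g−p) = 1·(-16,-13) = (-16.0000,-13.0000)
o1: d²=13 ≤ ρ²=13; F_rep = 37·(-3,2)/13² = (-0.6568,0.4379)
o2: d²=68 > ρ²=13 → inactive
o3: d²=25 > ρ²=13 → inactive
o4: d²=13 ≤ ρ²=13; F_rep = 37·(-2,3)/13² = (-0.4379,0.6568)
F = F_att + ΣF_rep = (-17.0947,-11.9053)
p' = p + 1/5·F = (0.5811,6.6189)

Fx=-17.0947 Fy=-11.9053 x'=0.5811 y'=6.6189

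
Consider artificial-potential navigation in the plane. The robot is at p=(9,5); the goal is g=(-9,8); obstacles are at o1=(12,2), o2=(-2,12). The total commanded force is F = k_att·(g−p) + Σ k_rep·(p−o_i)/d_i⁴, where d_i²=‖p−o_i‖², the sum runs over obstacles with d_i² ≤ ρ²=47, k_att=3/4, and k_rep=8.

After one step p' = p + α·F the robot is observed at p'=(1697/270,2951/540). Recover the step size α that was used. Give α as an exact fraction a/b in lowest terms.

F_att = 3/4·(g−p) = 3/4·(-18,3) = (-13.5000,2.2500)
o1: d²=18 ≤ ρ²=47; F_rep = 8·(-3,3)/18² = (-0.0741,0.0741)
o2: d²=170 > ρ²=47 → inactive
F = F_att + ΣF_rep = (-13.5741,2.3241)
Δp = p'−p = (-2.7148,0.4648); α = Δx/Fx = (-733/270) / (-733/54) = 1/5
check: Δy/Fy = (251/540) / (251/108) = 1/5 ✓

α = 1/5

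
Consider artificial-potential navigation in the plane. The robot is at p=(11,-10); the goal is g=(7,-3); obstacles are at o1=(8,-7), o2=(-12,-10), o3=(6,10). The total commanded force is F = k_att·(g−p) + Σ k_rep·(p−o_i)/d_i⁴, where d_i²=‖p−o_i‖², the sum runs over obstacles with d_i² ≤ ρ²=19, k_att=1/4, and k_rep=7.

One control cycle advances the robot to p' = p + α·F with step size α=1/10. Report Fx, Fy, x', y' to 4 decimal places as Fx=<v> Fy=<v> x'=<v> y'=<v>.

F_att = 1/4·(g−p) = 1/4·(-4,7) = (-1.0000,1.7500)
o1: d²=18 ≤ ρ²=19; F_rep = 7·(3,-3)/18² = (0.0648,-0.0648)
o2: d²=529 > ρ²=19 → inactive
o3: d²=425 > ρ²=19 → inactive
F = F_att + ΣF_rep = (-0.9352,1.6852)
p' = p + 1/10·F = (10.9065,-9.8315)

Fx=-0.9352 Fy=1.6852 x'=10.9065 y'=-9.8315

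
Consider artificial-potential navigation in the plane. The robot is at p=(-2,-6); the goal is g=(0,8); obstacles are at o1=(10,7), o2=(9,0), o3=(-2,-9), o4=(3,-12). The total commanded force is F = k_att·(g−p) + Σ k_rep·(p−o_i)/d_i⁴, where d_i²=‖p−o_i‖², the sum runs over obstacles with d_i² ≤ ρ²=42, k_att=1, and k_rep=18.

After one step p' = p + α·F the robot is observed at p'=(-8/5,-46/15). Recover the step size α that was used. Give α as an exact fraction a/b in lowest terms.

α = 1/5

F_att = 1·(g−p) = 1·(2,14) = (2.0000,14.0000)
o1: d²=313 > ρ²=42 → inactive
o2: d²=157 > ρ²=42 → inactive
o3: d²=9 ≤ ρ²=42; F_rep = 18·(0,3)/9² = (0.0000,0.6667)
o4: d²=61 > ρ²=42 → inactive
F = F_att + ΣF_rep = (2.0000,14.6667)
Δp = p'−p = (0.4000,2.9333); α = Δx/Fx = (2/5) / (2) = 1/5
check: Δy/Fy = (44/15) / (44/3) = 1/5 ✓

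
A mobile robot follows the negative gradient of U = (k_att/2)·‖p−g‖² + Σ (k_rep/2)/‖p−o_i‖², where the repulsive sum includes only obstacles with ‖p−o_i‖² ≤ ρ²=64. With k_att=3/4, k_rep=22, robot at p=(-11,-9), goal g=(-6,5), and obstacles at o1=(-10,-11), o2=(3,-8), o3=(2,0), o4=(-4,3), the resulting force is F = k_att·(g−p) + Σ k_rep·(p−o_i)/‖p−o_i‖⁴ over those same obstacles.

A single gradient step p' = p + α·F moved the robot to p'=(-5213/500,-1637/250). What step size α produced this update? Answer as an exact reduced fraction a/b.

α = 1/5

F_att = 3/4·(g−p) = 3/4·(5,14) = (3.7500,10.5000)
o1: d²=5 ≤ ρ²=64; F_rep = 22·(-1,2)/5² = (-0.8800,1.7600)
o2: d²=197 > ρ²=64 → inactive
o3: d²=250 > ρ²=64 → inactive
o4: d²=193 > ρ²=64 → inactive
F = F_att + ΣF_rep = (2.8700,12.2600)
Δp = p'−p = (0.5740,2.4520); α = Δx/Fx = (287/500) / (287/100) = 1/5
check: Δy/Fy = (613/250) / (613/50) = 1/5 ✓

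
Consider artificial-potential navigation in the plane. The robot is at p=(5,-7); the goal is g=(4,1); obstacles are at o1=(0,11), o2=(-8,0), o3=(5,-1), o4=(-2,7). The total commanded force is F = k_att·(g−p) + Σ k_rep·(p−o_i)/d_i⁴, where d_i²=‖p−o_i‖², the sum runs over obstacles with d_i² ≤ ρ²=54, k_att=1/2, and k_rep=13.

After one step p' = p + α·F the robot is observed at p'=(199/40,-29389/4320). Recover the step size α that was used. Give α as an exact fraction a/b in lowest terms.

α = 1/20

F_att = 1/2·(g−p) = 1/2·(-1,8) = (-0.5000,4.0000)
o1: d²=349 > ρ²=54 → inactive
o2: d²=218 > ρ²=54 → inactive
o3: d²=36 ≤ ρ²=54; F_rep = 13·(0,-6)/36² = (0.0000,-0.0602)
o4: d²=245 > ρ²=54 → inactive
F = F_att + ΣF_rep = (-0.5000,3.9398)
Δp = p'−p = (-0.0250,0.1970); α = Δx/Fx = (-1/40) / (-1/2) = 1/20
check: Δy/Fy = (851/4320) / (851/216) = 1/20 ✓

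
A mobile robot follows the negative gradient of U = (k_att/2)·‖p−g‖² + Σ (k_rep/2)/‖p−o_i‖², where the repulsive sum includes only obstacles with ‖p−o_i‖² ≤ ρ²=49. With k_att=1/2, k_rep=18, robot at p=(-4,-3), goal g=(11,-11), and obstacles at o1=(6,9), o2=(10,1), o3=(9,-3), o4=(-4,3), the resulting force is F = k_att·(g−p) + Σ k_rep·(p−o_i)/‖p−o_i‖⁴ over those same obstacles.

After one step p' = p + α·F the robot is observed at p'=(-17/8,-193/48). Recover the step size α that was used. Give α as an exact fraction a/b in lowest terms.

α = 1/4

F_att = 1/2·(g−p) = 1/2·(15,-8) = (7.5000,-4.0000)
o1: d²=244 > ρ²=49 → inactive
o2: d²=212 > ρ²=49 → inactive
o3: d²=169 > ρ²=49 → inactive
o4: d²=36 ≤ ρ²=49; F_rep = 18·(0,-6)/36² = (0.0000,-0.0833)
F = F_att + ΣF_rep = (7.5000,-4.0833)
Δp = p'−p = (1.8750,-1.0208); α = Δx/Fx = (15/8) / (15/2) = 1/4
check: Δy/Fy = (-49/48) / (-49/12) = 1/4 ✓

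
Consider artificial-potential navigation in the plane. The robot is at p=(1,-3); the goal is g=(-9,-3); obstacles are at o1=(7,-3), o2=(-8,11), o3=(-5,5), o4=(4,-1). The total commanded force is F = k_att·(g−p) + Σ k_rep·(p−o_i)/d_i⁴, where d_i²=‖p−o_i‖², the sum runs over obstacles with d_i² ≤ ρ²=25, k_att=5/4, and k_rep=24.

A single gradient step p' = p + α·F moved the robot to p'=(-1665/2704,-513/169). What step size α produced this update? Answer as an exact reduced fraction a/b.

α = 1/8

F_att = 5/4·(g−p) = 5/4·(-10,0) = (-12.5000,0.0000)
o1: d²=36 > ρ²=25 → inactive
o2: d²=277 > ρ²=25 → inactive
o3: d²=100 > ρ²=25 → inactive
o4: d²=13 ≤ ρ²=25; F_rep = 24·(-3,-2)/13² = (-0.4260,-0.2840)
F = F_att + ΣF_rep = (-12.9260,-0.2840)
Δp = p'−p = (-1.6158,-0.0355); α = Δx/Fx = (-4369/2704) / (-4369/338) = 1/8
check: Δy/Fy = (-6/169) / (-48/169) = 1/8 ✓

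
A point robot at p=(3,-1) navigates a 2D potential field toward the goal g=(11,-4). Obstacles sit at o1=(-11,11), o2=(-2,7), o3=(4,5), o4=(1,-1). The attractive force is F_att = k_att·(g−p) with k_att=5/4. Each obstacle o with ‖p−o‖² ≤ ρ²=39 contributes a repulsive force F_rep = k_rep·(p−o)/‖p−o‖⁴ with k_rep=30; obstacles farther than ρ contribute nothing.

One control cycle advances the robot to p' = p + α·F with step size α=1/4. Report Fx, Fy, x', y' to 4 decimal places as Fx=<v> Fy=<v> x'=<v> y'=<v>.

F_att = 5/4·(g−p) = 5/4·(8,-3) = (10.0000,-3.7500)
o1: d²=340 > ρ²=39 → inactive
o2: d²=89 > ρ²=39 → inactive
o3: d²=37 ≤ ρ²=39; F_rep = 30·(-1,-6)/37² = (-0.0219,-0.1315)
o4: d²=4 ≤ ρ²=39; F_rep = 30·(2,0)/4² = (3.7500,0.0000)
F = F_att + ΣF_rep = (13.7281,-3.8815)
p' = p + 1/4·F = (6.4320,-1.9704)

Fx=13.7281 Fy=-3.8815 x'=6.4320 y'=-1.9704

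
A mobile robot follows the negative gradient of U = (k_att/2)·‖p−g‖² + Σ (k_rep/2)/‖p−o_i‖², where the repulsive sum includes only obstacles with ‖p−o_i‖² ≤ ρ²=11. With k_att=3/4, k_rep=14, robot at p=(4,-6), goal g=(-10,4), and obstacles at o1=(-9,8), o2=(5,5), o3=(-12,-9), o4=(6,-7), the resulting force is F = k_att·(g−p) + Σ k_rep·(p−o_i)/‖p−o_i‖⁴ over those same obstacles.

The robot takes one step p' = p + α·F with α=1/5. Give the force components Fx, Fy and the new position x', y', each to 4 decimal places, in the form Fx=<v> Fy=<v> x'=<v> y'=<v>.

Fx=-11.6200 Fy=8.0600 x'=1.6760 y'=-4.3880

F_att = 3/4·(g−p) = 3/4·(-14,10) = (-10.5000,7.5000)
o1: d²=365 > ρ²=11 → inactive
o2: d²=122 > ρ²=11 → inactive
o3: d²=265 > ρ²=11 → inactive
o4: d²=5 ≤ ρ²=11; F_rep = 14·(-2,1)/5² = (-1.1200,0.5600)
F = F_att + ΣF_rep = (-11.6200,8.0600)
p' = p + 1/5·F = (1.6760,-4.3880)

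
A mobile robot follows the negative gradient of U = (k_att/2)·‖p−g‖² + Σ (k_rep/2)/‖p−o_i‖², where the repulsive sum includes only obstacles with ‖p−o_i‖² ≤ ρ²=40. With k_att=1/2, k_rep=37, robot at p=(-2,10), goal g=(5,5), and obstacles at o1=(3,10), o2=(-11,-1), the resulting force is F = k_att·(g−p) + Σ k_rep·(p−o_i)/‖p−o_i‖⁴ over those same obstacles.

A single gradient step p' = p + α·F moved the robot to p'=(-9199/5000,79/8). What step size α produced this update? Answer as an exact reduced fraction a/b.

α = 1/20

F_att = 1/2·(g−p) = 1/2·(7,-5) = (3.5000,-2.5000)
o1: d²=25 ≤ ρ²=40; F_rep = 37·(-5,0)/25² = (-0.2960,0.0000)
o2: d²=202 > ρ²=40 → inactive
F = F_att + ΣF_rep = (3.2040,-2.5000)
Δp = p'−p = (0.1602,-0.1250); α = Δx/Fx = (801/5000) / (801/250) = 1/20
check: Δy/Fy = (-1/8) / (-5/2) = 1/20 ✓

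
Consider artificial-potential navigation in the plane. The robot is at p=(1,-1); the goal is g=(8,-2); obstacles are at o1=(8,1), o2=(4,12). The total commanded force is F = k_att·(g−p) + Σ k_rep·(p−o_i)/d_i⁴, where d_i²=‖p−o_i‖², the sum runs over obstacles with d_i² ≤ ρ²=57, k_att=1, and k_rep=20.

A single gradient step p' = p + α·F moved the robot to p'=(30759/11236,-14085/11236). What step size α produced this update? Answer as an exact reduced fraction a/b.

α = 1/4

F_att = 1·(g−p) = 1·(7,-1) = (7.0000,-1.0000)
o1: d²=53 ≤ ρ²=57; F_rep = 20·(-7,-2)/53² = (-0.0498,-0.0142)
o2: d²=178 > ρ²=57 → inactive
F = F_att + ΣF_rep = (6.9502,-1.0142)
Δp = p'−p = (1.7375,-0.2536); α = Δx/Fx = (19523/11236) / (19523/2809) = 1/4
check: Δy/Fy = (-2849/11236) / (-2849/2809) = 1/4 ✓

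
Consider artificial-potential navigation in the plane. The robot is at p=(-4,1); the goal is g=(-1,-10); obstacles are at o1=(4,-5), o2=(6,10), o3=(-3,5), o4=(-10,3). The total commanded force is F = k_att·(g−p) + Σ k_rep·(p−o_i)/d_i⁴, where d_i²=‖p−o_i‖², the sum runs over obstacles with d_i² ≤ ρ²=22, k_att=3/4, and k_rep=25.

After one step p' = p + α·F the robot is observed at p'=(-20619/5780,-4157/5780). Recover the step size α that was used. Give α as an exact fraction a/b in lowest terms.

α = 1/5

F_att = 3/4·(g−p) = 3/4·(3,-11) = (2.2500,-8.2500)
o1: d²=100 > ρ²=22 → inactive
o2: d²=181 > ρ²=22 → inactive
o3: d²=17 ≤ ρ²=22; F_rep = 25·(-1,-4)/17² = (-0.0865,-0.3460)
o4: d²=40 > ρ²=22 → inactive
F = F_att + ΣF_rep = (2.1635,-8.5960)
Δp = p'−p = (0.4327,-1.7192); α = Δx/Fx = (2501/5780) / (2501/1156) = 1/5
check: Δy/Fy = (-9937/5780) / (-9937/1156) = 1/5 ✓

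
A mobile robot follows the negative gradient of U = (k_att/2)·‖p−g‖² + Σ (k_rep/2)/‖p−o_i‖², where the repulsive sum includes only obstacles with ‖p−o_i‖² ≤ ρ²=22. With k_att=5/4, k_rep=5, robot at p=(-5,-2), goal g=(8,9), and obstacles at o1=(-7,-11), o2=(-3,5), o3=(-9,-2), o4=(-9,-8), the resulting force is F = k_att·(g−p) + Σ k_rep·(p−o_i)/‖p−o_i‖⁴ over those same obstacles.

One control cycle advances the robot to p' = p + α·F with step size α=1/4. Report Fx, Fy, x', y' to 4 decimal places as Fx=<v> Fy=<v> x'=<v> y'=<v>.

F_att = 5/4·(g−p) = 5/4·(13,11) = (16.2500,13.7500)
o1: d²=85 > ρ²=22 → inactive
o2: d²=53 > ρ²=22 → inactive
o3: d²=16 ≤ ρ²=22; F_rep = 5·(4,0)/16² = (0.0781,0.0000)
o4: d²=52 > ρ²=22 → inactive
F = F_att + ΣF_rep = (16.3281,13.7500)
p' = p + 1/4·F = (-0.9180,1.4375)

Fx=16.3281 Fy=13.7500 x'=-0.9180 y'=1.4375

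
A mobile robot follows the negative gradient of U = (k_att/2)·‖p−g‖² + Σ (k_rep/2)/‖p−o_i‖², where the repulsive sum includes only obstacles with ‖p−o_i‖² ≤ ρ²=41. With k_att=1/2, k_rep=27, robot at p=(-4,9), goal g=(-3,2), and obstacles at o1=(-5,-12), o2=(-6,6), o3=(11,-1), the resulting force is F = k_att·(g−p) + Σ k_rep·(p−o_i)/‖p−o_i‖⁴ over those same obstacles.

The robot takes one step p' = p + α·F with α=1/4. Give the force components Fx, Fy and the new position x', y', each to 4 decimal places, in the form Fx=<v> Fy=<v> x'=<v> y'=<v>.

F_att = 1/2·(g−p) = 1/2·(1,-7) = (0.5000,-3.5000)
o1: d²=442 > ρ²=41 → inactive
o2: d²=13 ≤ ρ²=41; F_rep = 27·(2,3)/13² = (0.3195,0.4793)
o3: d²=325 > ρ²=41 → inactive
F = F_att + ΣF_rep = (0.8195,-3.0207)
p' = p + 1/4·F = (-3.7951,8.2448)

Fx=0.8195 Fy=-3.0207 x'=-3.7951 y'=8.2448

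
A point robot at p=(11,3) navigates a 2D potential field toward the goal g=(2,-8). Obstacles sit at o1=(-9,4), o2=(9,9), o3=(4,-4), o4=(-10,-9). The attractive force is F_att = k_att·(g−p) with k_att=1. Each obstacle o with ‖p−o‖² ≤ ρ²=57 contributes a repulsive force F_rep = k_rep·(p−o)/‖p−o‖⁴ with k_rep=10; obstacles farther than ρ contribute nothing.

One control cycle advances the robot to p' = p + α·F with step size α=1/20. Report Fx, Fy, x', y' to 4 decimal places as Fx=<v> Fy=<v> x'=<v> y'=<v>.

F_att = 1·(g−p) = 1·(-9,-11) = (-9.0000,-11.0000)
o1: d²=401 > ρ²=57 → inactive
o2: d²=40 ≤ ρ²=57; F_rep = 10·(2,-6)/40² = (0.0125,-0.0375)
o3: d²=98 > ρ²=57 → inactive
o4: d²=585 > ρ²=57 → inactive
F = F_att + ΣF_rep = (-8.9875,-11.0375)
p' = p + 1/20·F = (10.5506,2.4481)

Fx=-8.9875 Fy=-11.0375 x'=10.5506 y'=2.4481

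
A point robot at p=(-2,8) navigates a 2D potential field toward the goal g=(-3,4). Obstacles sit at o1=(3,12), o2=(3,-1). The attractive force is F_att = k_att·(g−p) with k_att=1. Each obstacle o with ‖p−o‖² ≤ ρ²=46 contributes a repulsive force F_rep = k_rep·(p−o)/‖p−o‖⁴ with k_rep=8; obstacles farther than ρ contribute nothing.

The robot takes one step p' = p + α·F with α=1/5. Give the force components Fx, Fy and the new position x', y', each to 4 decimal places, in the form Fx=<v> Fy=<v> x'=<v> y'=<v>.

F_att = 1·(g−p) = 1·(-1,-4) = (-1.0000,-4.0000)
o1: d²=41 ≤ ρ²=46; F_rep = 8·(-5,-4)/41² = (-0.0238,-0.0190)
o2: d²=106 > ρ²=46 → inactive
F = F_att + ΣF_rep = (-1.0238,-4.0190)
p' = p + 1/5·F = (-2.2048,7.1962)

Fx=-1.0238 Fy=-4.0190 x'=-2.2048 y'=7.1962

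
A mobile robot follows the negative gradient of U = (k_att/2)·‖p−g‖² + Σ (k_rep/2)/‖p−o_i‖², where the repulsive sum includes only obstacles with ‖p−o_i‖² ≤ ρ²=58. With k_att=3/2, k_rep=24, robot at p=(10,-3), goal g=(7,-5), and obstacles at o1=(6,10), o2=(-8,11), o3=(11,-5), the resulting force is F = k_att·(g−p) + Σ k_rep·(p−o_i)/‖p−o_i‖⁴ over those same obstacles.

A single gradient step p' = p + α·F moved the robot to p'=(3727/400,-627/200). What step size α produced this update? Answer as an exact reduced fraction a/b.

F_att = 3/2·(g−p) = 3/2·(-3,-2) = (-4.5000,-3.0000)
o1: d²=185 > ρ²=58 → inactive
o2: d²=520 > ρ²=58 → inactive
o3: d²=5 ≤ ρ²=58; F_rep = 24·(-1,2)/5² = (-0.9600,1.9200)
F = F_att + ΣF_rep = (-5.4600,-1.0800)
Δp = p'−p = (-0.6825,-0.1350); α = Δx/Fx = (-273/400) / (-273/50) = 1/8
check: Δy/Fy = (-27/200) / (-27/25) = 1/8 ✓

α = 1/8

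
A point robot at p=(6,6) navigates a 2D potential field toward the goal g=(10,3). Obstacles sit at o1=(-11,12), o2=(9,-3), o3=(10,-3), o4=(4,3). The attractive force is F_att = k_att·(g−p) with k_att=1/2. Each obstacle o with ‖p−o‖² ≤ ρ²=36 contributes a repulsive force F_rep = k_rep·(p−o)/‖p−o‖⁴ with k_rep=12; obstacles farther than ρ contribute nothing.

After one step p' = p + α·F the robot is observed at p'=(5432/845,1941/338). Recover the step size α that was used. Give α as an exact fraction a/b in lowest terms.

F_att = 1/2·(g−p) = 1/2·(4,-3) = (2.0000,-1.5000)
o1: d²=325 > ρ²=36 → inactive
o2: d²=90 > ρ²=36 → inactive
o3: d²=97 > ρ²=36 → inactive
o4: d²=13 ≤ ρ²=36; F_rep = 12·(2,3)/13² = (0.1420,0.2130)
F = F_att + ΣF_rep = (2.1420,-1.2870)
Δp = p'−p = (0.4284,-0.2574); α = Δx/Fx = (362/845) / (362/169) = 1/5
check: Δy/Fy = (-87/338) / (-435/338) = 1/5 ✓

α = 1/5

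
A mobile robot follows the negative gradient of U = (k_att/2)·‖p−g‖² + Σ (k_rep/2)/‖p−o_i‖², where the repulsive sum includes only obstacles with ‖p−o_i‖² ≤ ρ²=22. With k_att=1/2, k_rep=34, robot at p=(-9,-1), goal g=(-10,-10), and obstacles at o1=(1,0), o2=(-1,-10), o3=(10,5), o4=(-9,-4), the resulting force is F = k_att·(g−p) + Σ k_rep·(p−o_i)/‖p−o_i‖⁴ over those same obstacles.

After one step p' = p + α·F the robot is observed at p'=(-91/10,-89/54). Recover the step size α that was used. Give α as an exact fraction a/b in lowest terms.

F_att = 1/2·(g−p) = 1/2·(-1,-9) = (-0.5000,-4.5000)
o1: d²=101 > ρ²=22 → inactive
o2: d²=145 > ρ²=22 → inactive
o3: d²=397 > ρ²=22 → inactive
o4: d²=9 ≤ ρ²=22; F_rep = 34·(0,3)/9² = (0.0000,1.2593)
F = F_att + ΣF_rep = (-0.5000,-3.2407)
Δp = p'−p = (-0.1000,-0.6481); α = Δx/Fx = (-1/10) / (-1/2) = 1/5
check: Δy/Fy = (-35/54) / (-175/54) = 1/5 ✓

α = 1/5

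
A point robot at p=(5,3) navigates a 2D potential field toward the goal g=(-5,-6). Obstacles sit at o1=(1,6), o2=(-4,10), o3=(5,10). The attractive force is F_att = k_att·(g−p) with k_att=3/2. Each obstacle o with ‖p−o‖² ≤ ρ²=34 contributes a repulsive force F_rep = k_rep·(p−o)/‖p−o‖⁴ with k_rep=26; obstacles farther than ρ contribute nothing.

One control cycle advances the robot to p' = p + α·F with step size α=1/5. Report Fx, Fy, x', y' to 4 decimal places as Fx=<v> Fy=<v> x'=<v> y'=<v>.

Fx=-14.8336 Fy=-13.6248 x'=2.0333 y'=0.2750

F_att = 3/2·(g−p) = 3/2·(-10,-9) = (-15.0000,-13.5000)
o1: d²=25 ≤ ρ²=34; F_rep = 26·(4,-3)/25² = (0.1664,-0.1248)
o2: d²=130 > ρ²=34 → inactive
o3: d²=49 > ρ²=34 → inactive
F = F_att + ΣF_rep = (-14.8336,-13.6248)
p' = p + 1/5·F = (2.0333,0.2750)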